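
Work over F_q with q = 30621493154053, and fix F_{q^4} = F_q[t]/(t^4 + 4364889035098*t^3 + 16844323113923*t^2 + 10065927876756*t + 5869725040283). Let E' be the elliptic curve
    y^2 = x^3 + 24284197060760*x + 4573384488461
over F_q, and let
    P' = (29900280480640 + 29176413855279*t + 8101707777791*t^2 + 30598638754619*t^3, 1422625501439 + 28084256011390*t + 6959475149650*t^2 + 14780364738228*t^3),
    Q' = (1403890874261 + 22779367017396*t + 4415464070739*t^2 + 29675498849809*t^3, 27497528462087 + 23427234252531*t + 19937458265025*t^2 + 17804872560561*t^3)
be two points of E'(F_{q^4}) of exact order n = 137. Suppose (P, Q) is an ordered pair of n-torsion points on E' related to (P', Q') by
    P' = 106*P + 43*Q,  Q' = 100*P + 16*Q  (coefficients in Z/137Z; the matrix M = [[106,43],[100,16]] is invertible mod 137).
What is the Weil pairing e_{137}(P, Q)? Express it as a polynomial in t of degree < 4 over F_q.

12199404104228 + 3712244197679*t + 6389719200218*t^2 + 9253999914209*t^3

Under M = [[106,43],[100,16]] in GL_2(Z/137), e_{137}(P',Q') = e_{137}(P,Q)^(106*16-43*100 mod 137).
Inverting 136 mod 137: 136. Thus e_{137}(P,Q) = e(P',Q')^{136}.
8-bit Miller (10001001) on E'/F_{30621493154053} with a'=24284197060760, b'=4573384488461: accumulate tangent/chord ratios at Q'+S and P'+S'.
e_{137}(P',Q') = 30415156116221 + 15208869937141*t + 16599955667102*t^2 + 29521467731643*t^3.
Hence e(P,Q) = 12199404104228 + 3712244197679*t + 6389719200218*t^2 + 9253999914209*t^3 in F_{30621493154053^4}^*.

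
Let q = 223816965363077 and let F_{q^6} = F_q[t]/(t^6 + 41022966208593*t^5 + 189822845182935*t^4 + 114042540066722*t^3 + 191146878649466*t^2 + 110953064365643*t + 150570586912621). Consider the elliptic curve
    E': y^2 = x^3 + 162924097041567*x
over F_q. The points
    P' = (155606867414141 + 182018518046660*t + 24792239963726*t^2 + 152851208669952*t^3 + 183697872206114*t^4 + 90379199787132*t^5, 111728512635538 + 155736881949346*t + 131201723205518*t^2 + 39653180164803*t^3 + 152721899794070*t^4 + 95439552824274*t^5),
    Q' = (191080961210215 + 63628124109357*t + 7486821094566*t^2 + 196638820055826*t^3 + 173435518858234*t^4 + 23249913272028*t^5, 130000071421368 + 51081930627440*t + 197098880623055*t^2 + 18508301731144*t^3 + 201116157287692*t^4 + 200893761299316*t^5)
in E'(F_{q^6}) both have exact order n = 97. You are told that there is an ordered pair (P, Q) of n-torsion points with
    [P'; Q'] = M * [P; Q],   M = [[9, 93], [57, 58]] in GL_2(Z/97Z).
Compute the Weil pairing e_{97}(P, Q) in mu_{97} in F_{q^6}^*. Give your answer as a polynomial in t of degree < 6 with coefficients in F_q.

75911882836209 + 52176315756003*t + 120448470908020*t^2 + 192374925836552*t^3 + 132192479380675*t^4 + 63977418846601*t^5

Since e_{97}(P,P)=e_{97}(Q,Q)=1 and e_{97}(Q,P)=e_{97}(P,Q)^{-1}, expanding e_{97}(9*P + 93*Q,57*P + 58*Q) leaves e(P,Q)^det(M).
Inverting 71 mod 97: 41. Thus e_{97}(P,Q) = e(P',Q')^{41}.
Miller loop for e_{97} over F_{223816965363077^6}: bits of 97 = 1100001; 6 double steps + 2 add steps, l/v at each.
The quotient is 111390764744945 + 50455353774361*t + 150579705714647*t^2 + 84193150825341*t^3 + 151886620666739*t^4 + 70475771184480*t^5.
Hence e(P,Q) = 75911882836209 + 52176315756003*t + 120448470908020*t^2 + 192374925836552*t^3 + 132192479380675*t^4 + 63977418846601*t^5 in F_{223816965363077^6}^*.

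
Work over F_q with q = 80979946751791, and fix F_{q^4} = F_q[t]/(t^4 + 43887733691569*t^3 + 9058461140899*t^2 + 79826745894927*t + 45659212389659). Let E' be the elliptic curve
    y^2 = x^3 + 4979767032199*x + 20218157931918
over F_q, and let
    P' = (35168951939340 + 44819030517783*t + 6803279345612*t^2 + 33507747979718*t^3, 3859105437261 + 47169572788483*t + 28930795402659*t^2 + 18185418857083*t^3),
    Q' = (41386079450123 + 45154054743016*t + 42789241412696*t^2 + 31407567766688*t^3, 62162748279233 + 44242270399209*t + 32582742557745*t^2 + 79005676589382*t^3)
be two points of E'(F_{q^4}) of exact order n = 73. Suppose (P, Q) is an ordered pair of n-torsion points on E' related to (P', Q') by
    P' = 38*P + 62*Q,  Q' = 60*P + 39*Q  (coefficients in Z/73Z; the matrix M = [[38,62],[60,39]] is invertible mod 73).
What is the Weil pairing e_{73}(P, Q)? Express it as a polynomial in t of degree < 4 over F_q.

7735740780883 + 5678243628030*t + 58558783839199*t^2 + 37664845062240*t^3

Since e_{73}(P,P)=e_{73}(Q,Q)=1 and e_{73}(Q,P)=e_{73}(P,Q)^{-1}, expanding e_{73}(38*P + 62*Q,60*P + 39*Q) leaves e(P,Q)^det(M).
38*39 - 62*60 = -2238; reduced mod 73: det = 25, inverse 38.
Run Miller on y^2=x^3+4979767032199*x+20218157931918 over F_{80979946751791}: ladder 1001001 (7 bits); e = f_P(D_Q)/f_Q(D_P).
The quotient is 63161008733254 + 33594444452830*t + 27984998166532*t^2 + 51808586800208*t^3.
e_{73}(P,Q) = (63161008733254 + 33594444452830*t + 27984998166532*t^2 + 51808586800208*t^3)^{38} = 7735740780883 + 5678243628030*t + 58558783839199*t^2 + 37664845062240*t^3.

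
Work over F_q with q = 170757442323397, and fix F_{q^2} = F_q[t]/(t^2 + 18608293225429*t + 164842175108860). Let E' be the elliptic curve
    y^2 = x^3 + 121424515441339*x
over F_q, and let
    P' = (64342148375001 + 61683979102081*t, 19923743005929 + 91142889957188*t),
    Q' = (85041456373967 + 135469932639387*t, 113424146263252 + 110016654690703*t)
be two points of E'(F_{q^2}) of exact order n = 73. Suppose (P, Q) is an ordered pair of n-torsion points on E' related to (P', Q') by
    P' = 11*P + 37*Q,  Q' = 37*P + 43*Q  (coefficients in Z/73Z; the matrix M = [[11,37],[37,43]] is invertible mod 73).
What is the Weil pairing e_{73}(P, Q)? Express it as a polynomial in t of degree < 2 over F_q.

e_{73}(aP+bQ,cP+dQ) = e_{73}(P,Q)^(ad-bc); with (a,b,c,d)=(11,37,37,43) this gives the det-73 law.
Inverting 53 mod 73: 62. Thus e_{73}(P,Q) = e(P',Q')^{62}.
Build f_{73,P'} and f_{73,Q'} via the 7-bit ladder of 73=1001001_2; evaluate at shifted divisors; quotient in F_{170757442323397^2}.
f_P(D_Q)/f_Q(D_P) = 45003917678826 + 46688249538534*t.
(45003917678826 + 46688249538534*t)^{62} mod (170757442323397,f) = 52813276651358 + 28565714441039*t.

52813276651358 + 28565714441039*t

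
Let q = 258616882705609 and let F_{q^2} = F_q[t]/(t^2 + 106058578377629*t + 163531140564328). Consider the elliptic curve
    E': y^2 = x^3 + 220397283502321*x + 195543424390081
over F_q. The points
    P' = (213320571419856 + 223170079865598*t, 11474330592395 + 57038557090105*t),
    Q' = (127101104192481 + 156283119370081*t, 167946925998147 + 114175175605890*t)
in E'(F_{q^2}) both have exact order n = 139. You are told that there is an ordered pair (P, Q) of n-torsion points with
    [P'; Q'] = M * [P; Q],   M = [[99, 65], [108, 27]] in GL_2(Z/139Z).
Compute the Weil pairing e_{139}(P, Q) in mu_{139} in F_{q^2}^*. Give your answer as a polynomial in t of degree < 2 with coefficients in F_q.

Under M = [[99,65],[108,27]] in GL_2(Z/139), e_{139}(P',Q') = e_{139}(P,Q)^(99*27-65*108 mod 139).
Hence e(P,Q) = e(P',Q')^{128} where 128 = 101^{-1} mod 139.
Miller loop for e_{139} over F_{258616882705609^2}: bits of 139 = 10001011; 7 double steps + 3 add steps, l/v at each.
The quotient is 25058671597131 + 97148320420062*t.
Raise to 128: e(P,Q) = 51307356286239 + 42317949493315*t in mu_{139}.

51307356286239 + 42317949493315*t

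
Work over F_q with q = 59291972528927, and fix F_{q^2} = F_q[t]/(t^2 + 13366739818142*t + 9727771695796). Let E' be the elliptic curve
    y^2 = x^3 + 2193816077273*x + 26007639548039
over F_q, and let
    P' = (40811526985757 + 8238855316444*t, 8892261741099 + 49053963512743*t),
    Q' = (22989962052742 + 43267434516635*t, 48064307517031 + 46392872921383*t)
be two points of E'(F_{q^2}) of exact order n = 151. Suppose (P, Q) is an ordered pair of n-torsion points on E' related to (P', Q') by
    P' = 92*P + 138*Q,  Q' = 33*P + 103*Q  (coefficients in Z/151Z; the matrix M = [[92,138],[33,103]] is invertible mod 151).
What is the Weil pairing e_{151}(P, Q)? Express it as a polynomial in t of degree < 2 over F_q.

36664444978146 + 48338833999395*t

Alternating bilinearity on E[151] (values in mu_{151} in F_{59291972528927^2}) gives e(P',Q') = e(P,Q)^det(M).
92*103 - 138*33 = 4922; reduced mod 151: det = 90, inverse 99.
n = 151 = (10010111)_2 (8 bits, wt 5); accumulate f_{151,P'}(Q'+S)/f_{151,P'}(S) along the 7-step ladder.
f_P(D_Q)/f_Q(D_P) = 40765884461467 + 16192074233032*t.
Raise to 99: e(P,Q) = 36664444978146 + 48338833999395*t in mu_{151}.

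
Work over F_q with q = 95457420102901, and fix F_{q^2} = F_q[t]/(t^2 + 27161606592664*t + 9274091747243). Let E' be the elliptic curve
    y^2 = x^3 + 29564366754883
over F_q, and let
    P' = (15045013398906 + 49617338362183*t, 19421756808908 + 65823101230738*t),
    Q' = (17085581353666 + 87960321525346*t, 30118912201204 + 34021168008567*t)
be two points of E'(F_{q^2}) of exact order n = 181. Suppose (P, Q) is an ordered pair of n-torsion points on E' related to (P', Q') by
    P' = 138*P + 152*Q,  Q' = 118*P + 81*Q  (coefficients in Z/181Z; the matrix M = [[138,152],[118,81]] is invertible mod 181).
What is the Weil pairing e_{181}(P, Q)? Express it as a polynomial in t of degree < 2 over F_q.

68498149117718 + 88721881214791*t

Under M = [[138,152],[118,81]] in GL_2(Z/181), e_{181}(P',Q') = e_{181}(P,Q)^(138*81-152*118 mod 181).
138*81 - 152*118 = -6758; reduced mod 181: det = 120, inverse 89.
Run Miller on y^2=x^3+29564366754883 over F_{95457420102901}: ladder 10110101 (8 bits); e = f_P(D_Q)/f_Q(D_P).
Result: e(P',Q') = 64870481498157 + 39381540804903*t.
e_{181}(P,Q) = (64870481498157 + 39381540804903*t)^{89} = 68498149117718 + 88721881214791*t.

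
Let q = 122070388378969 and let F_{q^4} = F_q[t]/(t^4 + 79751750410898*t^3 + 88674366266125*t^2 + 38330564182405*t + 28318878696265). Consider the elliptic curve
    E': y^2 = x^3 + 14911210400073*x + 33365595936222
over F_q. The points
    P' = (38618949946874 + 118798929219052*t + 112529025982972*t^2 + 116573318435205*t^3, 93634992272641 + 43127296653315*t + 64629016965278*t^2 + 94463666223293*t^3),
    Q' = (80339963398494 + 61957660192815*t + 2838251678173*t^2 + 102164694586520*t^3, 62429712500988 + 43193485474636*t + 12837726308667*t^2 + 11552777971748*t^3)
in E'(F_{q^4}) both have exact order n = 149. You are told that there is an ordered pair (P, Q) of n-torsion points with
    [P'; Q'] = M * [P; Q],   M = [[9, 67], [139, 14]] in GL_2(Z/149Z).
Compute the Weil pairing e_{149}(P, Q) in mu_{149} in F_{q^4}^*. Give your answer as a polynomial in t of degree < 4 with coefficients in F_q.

Under M = [[9,67],[139,14]] in GL_2(Z/149), e_{149}(P',Q') = e_{149}(P,Q)^(9*14-67*139 mod 149).
Inverting 51 mod 149: 38. Thus e_{149}(P,Q) = e(P',Q')^{38}.
Miller loop for e_{149} over F_{122070388378969^4}: bits of 149 = 10010101; 7 double steps + 3 add steps, l/v at each.
So e_{149}(P',Q') = 13284425834412 + 103374735942735*t + 17489940873806*t^2 + 98124336952006*t^3.
(13284425834412 + 103374735942735*t + 17489940873806*t^2 + 98124336952006*t^3)^{38} mod (122070388378969,f) = 85344318472928 + 61441741165783*t + 25516555738206*t^2 + 53045320090050*t^3.

85344318472928 + 61441741165783*t + 25516555738206*t^2 + 53045320090050*t^3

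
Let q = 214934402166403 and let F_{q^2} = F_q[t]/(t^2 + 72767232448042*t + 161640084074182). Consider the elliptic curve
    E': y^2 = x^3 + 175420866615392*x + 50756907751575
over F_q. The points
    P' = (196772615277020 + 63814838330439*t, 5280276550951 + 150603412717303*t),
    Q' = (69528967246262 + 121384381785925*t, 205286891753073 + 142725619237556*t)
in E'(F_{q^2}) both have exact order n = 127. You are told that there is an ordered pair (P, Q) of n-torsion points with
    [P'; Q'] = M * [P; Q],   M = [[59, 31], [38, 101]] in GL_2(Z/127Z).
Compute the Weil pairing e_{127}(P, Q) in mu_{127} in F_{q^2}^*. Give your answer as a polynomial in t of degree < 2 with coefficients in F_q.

169274792192753 + 151735287476323*t

The 127-Weil pairing on E[127] over F_{214934402166403} is alternating-bilinear: e_{127}(P',Q') = e_{127}(P,Q)^det(M).
So e_{127}(P,Q) = e_{127}(P',Q')^{79}, since 82*79 = 1 mod 127.
n = 127 = (1111111)_2 (7 bits, wt 7); accumulate f_{127,P'}(Q'+S)/f_{127,P'}(S) along the 6-step ladder.
e_{127}(P',Q') = 122667981874496 + 36394748973496*t.
Raise to 79: e(P,Q) = 169274792192753 + 151735287476323*t in mu_{127}.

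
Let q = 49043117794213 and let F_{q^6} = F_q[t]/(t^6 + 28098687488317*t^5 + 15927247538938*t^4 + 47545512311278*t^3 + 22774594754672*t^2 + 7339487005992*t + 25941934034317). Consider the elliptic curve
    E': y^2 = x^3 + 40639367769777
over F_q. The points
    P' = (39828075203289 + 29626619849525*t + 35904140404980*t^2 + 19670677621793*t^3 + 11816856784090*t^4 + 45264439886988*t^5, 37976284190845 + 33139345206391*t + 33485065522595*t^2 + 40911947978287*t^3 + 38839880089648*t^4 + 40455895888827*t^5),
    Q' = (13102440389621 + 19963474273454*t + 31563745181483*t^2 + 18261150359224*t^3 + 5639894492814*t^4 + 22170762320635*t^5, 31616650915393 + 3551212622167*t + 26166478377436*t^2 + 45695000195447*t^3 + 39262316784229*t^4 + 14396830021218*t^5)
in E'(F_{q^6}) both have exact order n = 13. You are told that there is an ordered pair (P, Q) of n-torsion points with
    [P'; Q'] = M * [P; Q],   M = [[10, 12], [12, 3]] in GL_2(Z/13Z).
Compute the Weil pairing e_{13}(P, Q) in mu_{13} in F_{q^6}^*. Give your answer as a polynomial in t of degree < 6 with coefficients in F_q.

12664386902351 + 24713936389257*t + 6785203469651*t^2 + 48936926725500*t^3 + 21497794282094*t^4 + 28346339340582*t^5

Since e_{13}(P,P)=e_{13}(Q,Q)=1 and e_{13}(Q,P)=e_{13}(P,Q)^{-1}, expanding e_{13}(10*P + 12*Q,12*P + 3*Q) leaves e(P,Q)^det(M).
10*3 - 12*12 = -114; reduced mod 13: det = 3, inverse 9.
Miller loop for e_{13} over F_{49043117794213^6}: bits of 13 = 1101; 3 double steps + 2 add steps, l/v at each.
e_{13}(P',Q') = 13082472416399 + 13545471503896*t + 11277446475561*t^2 + 22794896362590*t^3 + 11021835396279*t^4 + 11003637524154*t^5.
(13082472416399 + 13545471503896*t + 11277446475561*t^2 + 22794896362590*t^3 + 11021835396279*t^4 + 11003637524154*t^5)^{9} mod (49043117794213,f) = 12664386902351 + 24713936389257*t + 6785203469651*t^2 + 48936926725500*t^3 + 21497794282094*t^4 + 28346339340582*t^5.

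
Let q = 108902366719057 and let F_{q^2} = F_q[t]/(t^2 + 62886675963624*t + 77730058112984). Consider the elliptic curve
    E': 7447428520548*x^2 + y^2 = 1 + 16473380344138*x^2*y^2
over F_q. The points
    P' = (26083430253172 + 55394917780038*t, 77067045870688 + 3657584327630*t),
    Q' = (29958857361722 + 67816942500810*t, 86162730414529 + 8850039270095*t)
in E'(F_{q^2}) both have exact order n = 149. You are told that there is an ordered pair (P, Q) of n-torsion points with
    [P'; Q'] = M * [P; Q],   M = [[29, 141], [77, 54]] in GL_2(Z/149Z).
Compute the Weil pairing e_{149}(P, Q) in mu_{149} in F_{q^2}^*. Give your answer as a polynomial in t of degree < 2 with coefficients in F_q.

69293831771263 + 46199427461798*t

Under M = [[29,141],[77,54]] in GL_2(Z/149), e_{149}(P',Q') = e_{149}(P,Q)^(29*54-141*77 mod 149).
Hence e(P,Q) = e(P',Q')^{104} where 104 = 96^{-1} mod 149.
Edwards->Montgomery: u=(1+y)/(1-y), v=u/x -> 22405266327485v^2=u^3+46986143534677u^2+u; then x_W=52194695403631u+40287590383800: y^2=x^3+60925489077010*x.
Double-and-add over 10010101: 8-1 doublings, 4-1 additions; each step l_{T,T}/v_{2T} or l_{T,P'}/v at Q'+S for random S.
Result: e(P',Q') = 92007158432141 + 3294918538631*t.
Thus e_{149}(P,Q) = 69293831771263 + 46199427461798*t.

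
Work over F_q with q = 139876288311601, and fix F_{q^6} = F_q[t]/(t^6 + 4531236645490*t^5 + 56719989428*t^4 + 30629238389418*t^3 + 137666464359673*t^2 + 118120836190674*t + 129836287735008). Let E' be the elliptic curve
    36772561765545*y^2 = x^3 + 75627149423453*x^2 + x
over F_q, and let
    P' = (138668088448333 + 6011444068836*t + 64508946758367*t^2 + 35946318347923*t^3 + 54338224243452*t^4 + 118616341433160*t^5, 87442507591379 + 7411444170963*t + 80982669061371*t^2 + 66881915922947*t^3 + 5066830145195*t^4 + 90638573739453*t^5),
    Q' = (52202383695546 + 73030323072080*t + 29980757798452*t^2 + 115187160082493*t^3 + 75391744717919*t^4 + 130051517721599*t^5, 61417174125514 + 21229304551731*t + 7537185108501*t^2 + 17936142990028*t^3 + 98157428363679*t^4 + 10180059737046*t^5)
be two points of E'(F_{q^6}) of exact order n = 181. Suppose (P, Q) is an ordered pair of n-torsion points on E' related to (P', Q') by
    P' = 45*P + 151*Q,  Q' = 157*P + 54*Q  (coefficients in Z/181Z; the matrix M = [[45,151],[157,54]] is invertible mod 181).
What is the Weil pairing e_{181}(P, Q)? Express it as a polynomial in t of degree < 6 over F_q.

7067527986524 + 73437342394677*t + 36509702275326*t^2 + 88976192971723*t^3 + 109611833781386*t^4 + 93224453942239*t^5

Under M = [[45,151],[157,54]] in GL_2(Z/181), e_{181}(P',Q') = e_{181}(P,Q)^(45*54-151*157 mod 181).
So e_{181}(P,Q) = e_{181}(P',Q')^{38}, since 81*38 = 1 mod 181.
Undo Montgomery via alpha=7248254118042, beta=30022773521900: (a',b')=(0,101531971003706) over F_{139876288311601}.
Run Miller on y^2=x^3+101531971003706 over F_{139876288311601}: ladder 10110101 (8 bits); e = f_P(D_Q)/f_Q(D_P).
So e_{181}(P',Q') = 3397204957447 + 63578547252084*t + 79268733514361*t^2 + 10288532382846*t^3 + 2967978211650*t^4 + 118429332489967*t^5.
Finally e_{181}(P,Q) = 7067527986524 + 73437342394677*t + 36509702275326*t^2 + 88976192971723*t^3 + 109611833781386*t^4 + 93224453942239*t^5.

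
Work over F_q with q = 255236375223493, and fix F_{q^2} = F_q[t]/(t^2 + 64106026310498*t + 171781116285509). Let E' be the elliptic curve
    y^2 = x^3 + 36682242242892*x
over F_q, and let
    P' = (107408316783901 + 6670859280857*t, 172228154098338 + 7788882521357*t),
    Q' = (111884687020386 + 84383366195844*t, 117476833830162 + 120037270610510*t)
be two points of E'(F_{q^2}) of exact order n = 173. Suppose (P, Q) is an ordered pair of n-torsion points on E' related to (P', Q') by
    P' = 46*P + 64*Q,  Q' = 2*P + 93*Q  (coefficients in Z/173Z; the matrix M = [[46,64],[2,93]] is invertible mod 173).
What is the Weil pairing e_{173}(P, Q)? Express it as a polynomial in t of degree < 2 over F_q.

175902879918237 + 157281780070269*t

Since e_{173}(P,P)=e_{173}(Q,Q)=1 and e_{173}(Q,P)=e_{173}(P,Q)^{-1}, expanding e_{173}(46*P + 64*Q,2*P + 93*Q) leaves e(P,Q)^det(M).
Hence e(P,Q) = e(P',Q')^{86} where 86 = 171^{-1} mod 173.
n = 173 = (10101101)_2 (8 bits, wt 5); accumulate f_{173,P'}(Q'+S)/f_{173,P'}(S) along the 7-step ladder.
e_{173}(P',Q') = 181829969821239 + 106417300166261*t.
e_{173}(P,Q) = (181829969821239 + 106417300166261*t)^{86} = 175902879918237 + 157281780070269*t.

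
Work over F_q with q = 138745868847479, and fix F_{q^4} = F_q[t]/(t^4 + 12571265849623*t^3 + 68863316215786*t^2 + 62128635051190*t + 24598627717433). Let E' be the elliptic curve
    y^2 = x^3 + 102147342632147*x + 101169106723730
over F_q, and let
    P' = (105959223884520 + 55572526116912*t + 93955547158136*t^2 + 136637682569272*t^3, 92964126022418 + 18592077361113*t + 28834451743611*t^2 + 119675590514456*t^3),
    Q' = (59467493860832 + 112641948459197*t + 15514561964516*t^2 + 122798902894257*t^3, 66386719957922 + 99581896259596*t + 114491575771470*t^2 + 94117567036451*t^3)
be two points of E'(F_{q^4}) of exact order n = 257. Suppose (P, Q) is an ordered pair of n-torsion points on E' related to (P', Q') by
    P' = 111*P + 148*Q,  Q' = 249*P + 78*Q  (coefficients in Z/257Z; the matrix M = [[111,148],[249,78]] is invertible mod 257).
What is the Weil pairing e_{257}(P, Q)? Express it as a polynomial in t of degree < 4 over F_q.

Alternating bilinearity on E[257] (values in mu_{257} in F_{138745868847479^4}) gives e(P',Q') = e(P,Q)^det(M).
det M = 111*78 - 148*249 = -28194 = 76 (mod 257); 76^{-1} = 186 (mod 257).
Miller loop for e_{257} over F_{138745868847479^4}: bits of 257 = 100000001; 8 double steps + 1 add steps, l/v at each.
f_P(D_Q)/f_Q(D_P) = 120491233924067 + 118228035522837*t + 72683771204975*t^2 + 129043675704654*t^3.
Thus e_{257}(P,Q) = 36288151896771 + 93833303937117*t + 129319549705394*t^2 + 120136185550228*t^3.

36288151896771 + 93833303937117*t + 129319549705394*t^2 + 120136185550228*t^3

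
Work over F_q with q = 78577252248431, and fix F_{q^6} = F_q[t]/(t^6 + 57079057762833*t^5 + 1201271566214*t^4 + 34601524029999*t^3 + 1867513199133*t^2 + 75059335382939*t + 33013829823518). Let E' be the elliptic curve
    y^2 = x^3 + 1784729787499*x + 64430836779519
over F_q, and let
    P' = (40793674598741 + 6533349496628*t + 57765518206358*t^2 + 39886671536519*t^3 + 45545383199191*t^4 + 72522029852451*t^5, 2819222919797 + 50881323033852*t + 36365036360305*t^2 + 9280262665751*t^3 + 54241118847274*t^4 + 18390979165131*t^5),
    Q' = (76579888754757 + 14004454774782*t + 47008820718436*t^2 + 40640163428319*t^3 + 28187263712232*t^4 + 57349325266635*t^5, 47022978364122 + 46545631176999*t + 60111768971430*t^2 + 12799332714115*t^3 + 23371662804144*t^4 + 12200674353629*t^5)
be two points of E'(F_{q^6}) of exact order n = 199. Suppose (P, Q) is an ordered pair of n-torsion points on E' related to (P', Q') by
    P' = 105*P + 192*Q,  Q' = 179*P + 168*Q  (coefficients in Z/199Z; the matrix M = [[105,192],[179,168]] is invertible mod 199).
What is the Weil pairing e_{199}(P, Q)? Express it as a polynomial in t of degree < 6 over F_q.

Alternating bilinearity on E[199] (values in mu_{199} in F_{78577252248431^6}) gives e(P',Q') = e(P,Q)^det(M).
So e_{199}(P,Q) = e_{199}(P',Q')^{116}, since 187*116 = 1 mod 199.
n = 199 = (11000111)_2 (8 bits, wt 5); accumulate f_{199,P'}(Q'+S)/f_{199,P'}(S) along the 7-step ladder.
So e_{199}(P',Q') = 60976452683719 + 41674502088230*t + 58932721970*t^2 + 74168230933110*t^3 + 5623994989077*t^4 + 62197016000844*t^5.
Hence e(P,Q) = 49809827606696 + 68823534473372*t + 70022105147591*t^2 + 77009814712422*t^3 + 44760612981950*t^4 + 6930711659224*t^5 in F_{78577252248431^6}^*.

49809827606696 + 68823534473372*t + 70022105147591*t^2 + 77009814712422*t^3 + 44760612981950*t^4 + 6930711659224*t^5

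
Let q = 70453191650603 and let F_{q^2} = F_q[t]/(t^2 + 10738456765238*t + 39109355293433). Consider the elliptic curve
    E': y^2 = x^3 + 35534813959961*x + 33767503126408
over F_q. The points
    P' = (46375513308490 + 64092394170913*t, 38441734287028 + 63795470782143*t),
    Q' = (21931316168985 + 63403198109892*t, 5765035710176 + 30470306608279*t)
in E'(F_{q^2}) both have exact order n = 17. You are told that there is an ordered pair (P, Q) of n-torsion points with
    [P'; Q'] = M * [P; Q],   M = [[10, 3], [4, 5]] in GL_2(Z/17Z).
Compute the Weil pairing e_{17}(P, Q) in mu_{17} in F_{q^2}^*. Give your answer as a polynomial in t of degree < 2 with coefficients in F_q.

25011383524126 + 60954403189706*t

Since e_{17}(P,P)=e_{17}(Q,Q)=1 and e_{17}(Q,P)=e_{17}(P,Q)^{-1}, expanding e_{17}(10*P + 3*Q,4*P + 5*Q) leaves e(P,Q)^det(M).
det M = 10*5 - 3*4 = 38 = 4 (mod 17); 4^{-1} = 13 (mod 17).
Double-and-add over 10001: 5-1 doublings, 2-1 additions; each step l_{T,T}/v_{2T} or l_{T,P'}/v at Q'+S for random S.
Result: e(P',Q') = 11002778259528 + 41807678627072*t.
(11002778259528 + 41807678627072*t)^{13} mod (70453191650603,f) = 25011383524126 + 60954403189706*t.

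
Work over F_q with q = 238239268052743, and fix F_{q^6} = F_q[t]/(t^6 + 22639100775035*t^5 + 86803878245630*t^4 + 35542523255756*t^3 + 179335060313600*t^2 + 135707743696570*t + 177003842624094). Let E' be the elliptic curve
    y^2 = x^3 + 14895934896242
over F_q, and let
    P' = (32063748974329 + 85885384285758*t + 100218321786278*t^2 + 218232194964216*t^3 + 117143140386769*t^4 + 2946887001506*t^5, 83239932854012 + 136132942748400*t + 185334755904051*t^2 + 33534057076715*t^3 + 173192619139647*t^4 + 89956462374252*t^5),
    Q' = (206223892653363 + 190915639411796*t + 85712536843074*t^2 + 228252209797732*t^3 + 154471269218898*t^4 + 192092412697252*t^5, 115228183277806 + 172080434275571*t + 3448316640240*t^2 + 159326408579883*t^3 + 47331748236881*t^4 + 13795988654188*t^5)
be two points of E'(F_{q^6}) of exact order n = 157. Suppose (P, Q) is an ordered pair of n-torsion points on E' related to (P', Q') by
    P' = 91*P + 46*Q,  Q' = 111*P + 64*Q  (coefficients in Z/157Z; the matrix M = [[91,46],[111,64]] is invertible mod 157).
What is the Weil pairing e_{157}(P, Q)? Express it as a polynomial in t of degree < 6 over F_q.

The 157-Weil pairing on E[157] over F_{238239268052743} is alternating-bilinear: e_{157}(P',Q') = e_{157}(P,Q)^det(M).
Inverting 90 mod 157: 82. Thus e_{157}(P,Q) = e(P',Q')^{82}.
n = 157 = (10011101)_2 (8 bits, wt 5); accumulate f_{157,P'}(Q'+S)/f_{157,P'}(S) along the 7-step ladder.
f_P(D_Q)/f_Q(D_P) = 123566608859896 + 92172445637750*t + 171970257910547*t^2 + 170234485008548*t^3 + 204124403815325*t^4 + 120650894694495*t^5.
Finally e_{157}(P,Q) = 226251638900520 + 229359835211596*t + 64007558319556*t^2 + 77229101989479*t^3 + 40255582116870*t^4 + 151572986823101*t^5.

226251638900520 + 229359835211596*t + 64007558319556*t^2 + 77229101989479*t^3 + 40255582116870*t^4 + 151572986823101*t^5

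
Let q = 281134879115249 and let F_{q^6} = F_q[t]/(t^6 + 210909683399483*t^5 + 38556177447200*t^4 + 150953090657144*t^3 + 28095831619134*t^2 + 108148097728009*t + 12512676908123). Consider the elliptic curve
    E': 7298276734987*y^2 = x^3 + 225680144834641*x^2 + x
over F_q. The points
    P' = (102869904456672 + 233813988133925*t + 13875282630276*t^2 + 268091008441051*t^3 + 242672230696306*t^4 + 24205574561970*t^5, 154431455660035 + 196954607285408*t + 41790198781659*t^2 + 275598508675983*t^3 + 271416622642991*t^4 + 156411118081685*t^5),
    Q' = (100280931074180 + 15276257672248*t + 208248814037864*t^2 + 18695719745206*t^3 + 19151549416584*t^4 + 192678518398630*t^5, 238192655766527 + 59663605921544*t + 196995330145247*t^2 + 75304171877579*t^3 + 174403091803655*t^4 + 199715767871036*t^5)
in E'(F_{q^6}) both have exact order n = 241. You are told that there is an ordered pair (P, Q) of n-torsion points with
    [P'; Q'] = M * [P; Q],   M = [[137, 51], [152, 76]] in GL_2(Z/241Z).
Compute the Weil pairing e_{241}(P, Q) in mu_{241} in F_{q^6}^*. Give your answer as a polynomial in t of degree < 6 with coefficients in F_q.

157885728551365 + 100849079656453*t + 55024119100547*t^2 + 110527476081911*t^3 + 153170604783575*t^4 + 220166926758402*t^5

e_{241}(aP+bQ,cP+dQ) = e_{241}(P,Q)^(ad-bc); with (a,b,c,d)=(137,51,152,76) this gives the det-241 law.
137*76 - 51*152 = 2660; reduced mod 241: det = 9, inverse 134.
Set x_W=48241526274299*u+277421040132797, y_W=48241526274299*v; then E': y_W^2=x_W^3+227987604348806*x_W+128262548632816.
Double-and-add over 11110001: 8-1 doublings, 5-1 additions; each step l_{T,T}/v_{2T} or l_{T,P'}/v at Q'+S for random S.
The quotient is 277873230535190 + 151759435567955*t + 95490797699020*t^2 + 170063211255223*t^3 + 222375137820033*t^4 + 52463206789737*t^5.
Hence e(P,Q) = 157885728551365 + 100849079656453*t + 55024119100547*t^2 + 110527476081911*t^3 + 153170604783575*t^4 + 220166926758402*t^5 in F_{281134879115249^6}^*.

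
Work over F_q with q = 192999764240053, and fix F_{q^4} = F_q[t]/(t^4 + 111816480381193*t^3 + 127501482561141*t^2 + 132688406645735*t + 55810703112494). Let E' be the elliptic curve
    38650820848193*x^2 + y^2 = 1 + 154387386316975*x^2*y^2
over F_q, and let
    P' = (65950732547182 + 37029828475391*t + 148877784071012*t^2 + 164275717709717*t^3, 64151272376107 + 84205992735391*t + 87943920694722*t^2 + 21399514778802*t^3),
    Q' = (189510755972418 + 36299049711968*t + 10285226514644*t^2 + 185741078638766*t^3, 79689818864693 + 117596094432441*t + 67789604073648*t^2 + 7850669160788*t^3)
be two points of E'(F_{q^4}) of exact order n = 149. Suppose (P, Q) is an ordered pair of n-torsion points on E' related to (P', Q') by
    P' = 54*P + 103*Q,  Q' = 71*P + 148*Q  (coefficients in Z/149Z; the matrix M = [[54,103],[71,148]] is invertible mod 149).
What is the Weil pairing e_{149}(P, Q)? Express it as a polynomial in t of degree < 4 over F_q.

The 149-Weil pairing on E[149] over F_{192999764240053} is alternating-bilinear: e_{149}(P',Q') = e_{149}(P,Q)^det(M).
det M = 54*148 - 103*71 = 679 = 83 (mod 149); 83^{-1} = 79 (mod 149).
Edwards->Montgomery: u=(1+y)/(1-y), v=u/x -> 94537393544294v^2=u^3+80386314410724u^2+u; then x_W=67565740752831u+32173034527528: y^2=x^3+12166227369774*x+184361684992906.
Build f_{149,P'} and f_{149,Q'} via the 8-bit ladder of 149=10010101_2; evaluate at shifted divisors; quotient in F_{192999764240053^4}.
The quotient is 6993342841279 + 68072975784560*t + 104220379433374*t^2 + 123459914044145*t^3.
e_{149}(P,Q) = (6993342841279 + 68072975784560*t + 104220379433374*t^2 + 123459914044145*t^3)^{79} = 59933485631688 + 150144141895336*t + 67989074693344*t^2 + 3373388424756*t^3.

59933485631688 + 150144141895336*t + 67989074693344*t^2 + 3373388424756*t^3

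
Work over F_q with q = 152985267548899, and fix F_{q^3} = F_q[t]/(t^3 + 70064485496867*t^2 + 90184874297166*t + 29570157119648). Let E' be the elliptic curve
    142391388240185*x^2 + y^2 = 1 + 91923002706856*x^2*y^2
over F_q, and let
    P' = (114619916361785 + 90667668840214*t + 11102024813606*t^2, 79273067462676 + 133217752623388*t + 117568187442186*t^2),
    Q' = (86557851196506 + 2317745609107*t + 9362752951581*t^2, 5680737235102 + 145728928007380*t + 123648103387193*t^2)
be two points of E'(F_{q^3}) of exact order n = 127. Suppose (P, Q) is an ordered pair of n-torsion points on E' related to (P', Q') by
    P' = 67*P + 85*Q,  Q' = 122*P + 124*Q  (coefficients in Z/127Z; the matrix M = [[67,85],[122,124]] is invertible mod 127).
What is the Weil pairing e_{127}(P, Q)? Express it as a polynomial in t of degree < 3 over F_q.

Since e_{127}(P,P)=e_{127}(Q,Q)=1 and e_{127}(Q,P)=e_{127}(P,Q)^{-1}, expanding e_{127}(67*P + 85*Q,122*P + 124*Q) leaves e(P,Q)^det(M).
Inverting 97 mod 127: 55. Thus e_{127}(P,Q) = e(P',Q')^{55}.
Map (x,y)_Ed via u=(1+y)/(1-y), v=(1+y)/((1-y)x) to Montgomery A=51227852809418,B=147444958833606; then to (a',b')=(67174953966999,151936982130856).
Miller loop for e_{127} over F_{152985267548899^3}: bits of 127 = 1111111; 6 double steps + 6 add steps, l/v at each.
Miller gives e_{127}(P',Q') = 87033234240978 + 71884438475489*t + 111244941746680*t^2 in F_{152985267548899^3}.
(87033234240978 + 71884438475489*t + 111244941746680*t^2)^{55} mod (152985267548899,f) = 59334549223737 + 144659486600618*t + 82265330808499*t^2.

59334549223737 + 144659486600618*t + 82265330808499*t^2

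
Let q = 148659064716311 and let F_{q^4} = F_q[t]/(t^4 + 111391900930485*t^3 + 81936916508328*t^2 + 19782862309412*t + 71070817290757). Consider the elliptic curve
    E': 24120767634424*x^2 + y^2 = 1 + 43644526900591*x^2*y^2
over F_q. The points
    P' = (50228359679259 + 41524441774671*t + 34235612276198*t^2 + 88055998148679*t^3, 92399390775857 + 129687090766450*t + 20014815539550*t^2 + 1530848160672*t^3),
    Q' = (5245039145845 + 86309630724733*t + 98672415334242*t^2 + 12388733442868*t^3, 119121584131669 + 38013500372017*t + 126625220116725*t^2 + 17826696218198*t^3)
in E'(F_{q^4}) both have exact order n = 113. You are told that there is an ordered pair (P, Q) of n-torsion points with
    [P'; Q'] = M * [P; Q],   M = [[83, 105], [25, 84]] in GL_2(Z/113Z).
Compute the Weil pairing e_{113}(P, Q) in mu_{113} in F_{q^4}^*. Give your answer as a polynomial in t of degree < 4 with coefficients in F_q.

Since e_{113}(P,P)=e_{113}(Q,Q)=1 and e_{113}(Q,P)=e_{113}(P,Q)^{-1}, expanding e_{113}(83*P + 105*Q,25*P + 84*Q) leaves e(P,Q)^det(M).
det(M) mod 113 = 53; its inverse in (Z/113)^* is 32 (check: 53*32 mod 113 = 1).
Edwards->Montgomery: u=(1+y)/(1-y), v=u/x -> 45977952022220v^2=u^3+44415523453650u^2+u; then x_W=32283826362536u+135176769686095: y^2=x^3+147804700046094*x+26012398315219.
Double-and-add over 1110001: 7-1 doublings, 4-1 additions; each step l_{T,T}/v_{2T} or l_{T,P'}/v at Q'+S for random S.
The quotient is 24190132292834 + 94662867818910*t + 103826985967163*t^2 + 59626249840159*t^3.
Hence e(P,Q) = 46567268258047 + 28613282620141*t + 100907763180230*t^2 + 51232331572210*t^3 in F_{148659064716311^4}^*.

46567268258047 + 28613282620141*t + 100907763180230*t^2 + 51232331572210*t^3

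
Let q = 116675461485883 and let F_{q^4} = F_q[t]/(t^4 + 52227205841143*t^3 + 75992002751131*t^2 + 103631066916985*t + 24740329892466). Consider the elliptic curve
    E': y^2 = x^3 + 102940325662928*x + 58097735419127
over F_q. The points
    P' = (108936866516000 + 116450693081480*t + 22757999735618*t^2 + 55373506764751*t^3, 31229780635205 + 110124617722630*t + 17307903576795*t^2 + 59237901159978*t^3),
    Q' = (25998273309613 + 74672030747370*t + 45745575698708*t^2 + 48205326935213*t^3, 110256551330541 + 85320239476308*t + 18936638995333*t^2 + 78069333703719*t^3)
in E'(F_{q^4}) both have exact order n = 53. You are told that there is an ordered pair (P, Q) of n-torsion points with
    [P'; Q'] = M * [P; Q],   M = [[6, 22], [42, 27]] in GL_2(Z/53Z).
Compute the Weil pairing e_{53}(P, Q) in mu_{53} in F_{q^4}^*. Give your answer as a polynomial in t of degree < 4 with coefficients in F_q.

The 53-Weil pairing on E[53] over F_{116675461485883} is alternating-bilinear: e_{53}(P',Q') = e_{53}(P,Q)^det(M).
Hence e(P,Q) = e(P',Q')^{45} where 45 = 33^{-1} mod 53.
n = 53 = (110101)_2 (6 bits, wt 4); accumulate f_{53,P'}(Q'+S)/f_{53,P'}(S) along the 5-step ladder.
Result: e(P',Q') = 125051970041 + 69816247926314*t + 97202122932767*t^2 + 4449500264388*t^3.
Finally e_{53}(P,Q) = 6452146733740 + 95565989597738*t + 102644099622949*t^2 + 16062628616255*t^3.

6452146733740 + 95565989597738*t + 102644099622949*t^2 + 16062628616255*t^3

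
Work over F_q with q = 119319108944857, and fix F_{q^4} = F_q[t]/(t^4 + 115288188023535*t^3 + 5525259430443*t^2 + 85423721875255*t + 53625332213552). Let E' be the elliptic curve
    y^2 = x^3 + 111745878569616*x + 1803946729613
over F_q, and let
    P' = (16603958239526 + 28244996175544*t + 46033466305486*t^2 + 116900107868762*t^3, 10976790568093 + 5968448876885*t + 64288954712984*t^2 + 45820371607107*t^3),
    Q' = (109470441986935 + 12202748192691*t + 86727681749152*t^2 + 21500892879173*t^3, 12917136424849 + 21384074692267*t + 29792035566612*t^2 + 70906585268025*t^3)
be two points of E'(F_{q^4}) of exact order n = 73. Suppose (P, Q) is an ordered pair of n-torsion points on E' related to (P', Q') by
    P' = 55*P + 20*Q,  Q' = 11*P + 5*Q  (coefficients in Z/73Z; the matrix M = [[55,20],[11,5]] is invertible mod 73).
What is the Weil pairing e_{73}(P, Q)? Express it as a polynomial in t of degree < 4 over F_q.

e_{73} is bilinear + alternating on E[73], so e_{73}(55*P + 20*Q, 11*P + 5*Q) = e_{73}(P,Q)^(55*5-20*11).
So e_{73}(P,Q) = e_{73}(P',Q')^{4}, since 55*4 = 1 mod 73.
n = 73 = (1001001)_2 (7 bits, wt 3); accumulate f_{73,P'}(Q'+S)/f_{73,P'}(S) along the 6-step ladder.
e_{73}(P',Q') = 23943451540889 + 66394583872465*t + 69457379093185*t^2 + 66375783572746*t^3.
Hence e(P,Q) = 77004768646532 + 47676713429978*t + 24691688970791*t^2 + 87247665971609*t^3 in F_{119319108944857^4}^*.

77004768646532 + 47676713429978*t + 24691688970791*t^2 + 87247665971609*t^3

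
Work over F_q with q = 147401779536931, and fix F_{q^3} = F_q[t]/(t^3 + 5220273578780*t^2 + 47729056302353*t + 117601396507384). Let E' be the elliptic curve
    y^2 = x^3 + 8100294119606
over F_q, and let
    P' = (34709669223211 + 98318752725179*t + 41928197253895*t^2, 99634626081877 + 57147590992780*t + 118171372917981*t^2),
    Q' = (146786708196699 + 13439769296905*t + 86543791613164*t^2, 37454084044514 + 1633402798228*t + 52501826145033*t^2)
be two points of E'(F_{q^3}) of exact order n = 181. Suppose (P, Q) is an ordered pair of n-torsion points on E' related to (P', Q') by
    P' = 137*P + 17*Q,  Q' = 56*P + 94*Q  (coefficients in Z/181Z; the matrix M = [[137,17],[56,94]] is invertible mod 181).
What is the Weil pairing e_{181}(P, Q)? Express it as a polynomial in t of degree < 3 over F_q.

The 181-Weil pairing on E[181] over F_{147401779536931} is alternating-bilinear: e_{181}(P',Q') = e_{181}(P,Q)^det(M).
So e_{181}(P,Q) = e_{181}(P',Q')^{9}, since 161*9 = 1 mod 181.
Run Miller on y^2=x^3+8100294119606 over F_{147401779536931}: ladder 10110101 (8 bits); e = f_P(D_Q)/f_Q(D_P).
f_P(D_Q)/f_Q(D_P) = 46032914702979 + 5961225125961*t + 63216389699666*t^2.
Finally e_{181}(P,Q) = 94244279282876 + 98599791231513*t + 23288201721609*t^2.

94244279282876 + 98599791231513*t + 23288201721609*t^2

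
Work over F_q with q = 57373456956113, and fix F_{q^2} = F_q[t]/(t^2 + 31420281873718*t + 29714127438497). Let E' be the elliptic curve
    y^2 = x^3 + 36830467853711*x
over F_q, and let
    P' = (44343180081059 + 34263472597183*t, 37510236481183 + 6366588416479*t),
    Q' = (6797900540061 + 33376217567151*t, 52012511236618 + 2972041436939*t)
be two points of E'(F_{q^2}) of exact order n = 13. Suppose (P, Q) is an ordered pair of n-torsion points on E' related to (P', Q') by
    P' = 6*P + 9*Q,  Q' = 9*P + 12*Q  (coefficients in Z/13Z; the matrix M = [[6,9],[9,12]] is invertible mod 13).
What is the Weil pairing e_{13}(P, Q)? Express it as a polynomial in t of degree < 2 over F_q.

1568235655347 + 4703463293071*t

Under M = [[6,9],[9,12]] in GL_2(Z/13), e_{13}(P',Q') = e_{13}(P,Q)^(6*12-9*9 mod 13).
det M = 6*12 - 9*9 = -9 = 4 (mod 13); 4^{-1} = 10 (mod 13).
4-bit Miller (1101) on E'/F_{57373456956113} with a'=36830467853711, b'=0: accumulate tangent/chord ratios at Q'+S and P'+S'.
So e_{13}(P',Q') = 15843348217019 + 42662628462440*t.
Hence e(P,Q) = 1568235655347 + 4703463293071*t in F_{57373456956113^2}^*.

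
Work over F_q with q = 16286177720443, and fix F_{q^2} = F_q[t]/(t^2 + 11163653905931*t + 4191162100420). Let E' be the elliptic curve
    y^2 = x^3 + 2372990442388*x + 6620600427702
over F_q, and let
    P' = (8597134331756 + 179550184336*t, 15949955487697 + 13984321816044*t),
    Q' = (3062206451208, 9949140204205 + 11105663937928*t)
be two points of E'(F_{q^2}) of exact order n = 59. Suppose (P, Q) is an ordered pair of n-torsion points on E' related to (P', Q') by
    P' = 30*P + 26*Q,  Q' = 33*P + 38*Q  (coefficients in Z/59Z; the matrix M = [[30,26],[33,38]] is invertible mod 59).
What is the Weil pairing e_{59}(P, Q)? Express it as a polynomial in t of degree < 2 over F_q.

e_{59} is bilinear + alternating on E[59], so e_{59}(30*P + 26*Q, 33*P + 38*Q) = e_{59}(P,Q)^(30*38-26*33).
Inverting 46 mod 59: 9. Thus e_{59}(P,Q) = e(P',Q')^{9}.
Double-and-add over 111011: 6-1 doublings, 5-1 additions; each step l_{T,T}/v_{2T} or l_{T,P'}/v at Q'+S for random S.
Miller gives e_{59}(P',Q') = 8902918115892 + 4331626209007*t in F_{16286177720443^2}.
Finally e_{59}(P,Q) = 8003263087212 + 383824594884*t.

8003263087212 + 383824594884*t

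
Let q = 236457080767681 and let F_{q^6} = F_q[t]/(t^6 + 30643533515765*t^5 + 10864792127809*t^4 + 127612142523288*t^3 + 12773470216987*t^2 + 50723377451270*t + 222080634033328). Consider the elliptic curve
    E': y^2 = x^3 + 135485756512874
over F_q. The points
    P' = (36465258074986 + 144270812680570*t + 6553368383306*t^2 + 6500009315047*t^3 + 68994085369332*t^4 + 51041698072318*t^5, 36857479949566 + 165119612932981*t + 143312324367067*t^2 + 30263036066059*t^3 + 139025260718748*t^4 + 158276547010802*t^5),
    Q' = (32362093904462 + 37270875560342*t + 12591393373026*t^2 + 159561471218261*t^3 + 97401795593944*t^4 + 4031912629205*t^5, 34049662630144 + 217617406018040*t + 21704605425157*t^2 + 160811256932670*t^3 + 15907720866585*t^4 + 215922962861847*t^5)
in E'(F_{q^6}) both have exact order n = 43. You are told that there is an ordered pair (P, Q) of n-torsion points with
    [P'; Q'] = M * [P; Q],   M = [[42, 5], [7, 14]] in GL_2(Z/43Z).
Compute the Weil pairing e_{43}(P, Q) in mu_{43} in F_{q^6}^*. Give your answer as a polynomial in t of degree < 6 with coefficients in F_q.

e_{43}(aP+bQ,cP+dQ) = e_{43}(P,Q)^(ad-bc); with (a,b,c,d)=(42,5,7,14) this gives the det-43 law.
Inverting 37 mod 43: 7. Thus e_{43}(P,Q) = e(P',Q')^{7}.
Build f_{43,P'} and f_{43,Q'} via the 6-bit ladder of 43=101011_2; evaluate at shifted divisors; quotient in F_{236457080767681^6}.
f_P(D_Q)/f_Q(D_P) = 210902183579872 + 201879535275540*t + 205806061349209*t^2 + 148232977443646*t^3 + 143958957943568*t^4 + 190559246144999*t^5.
(210902183579872 + 201879535275540*t + 205806061349209*t^2 + 148232977443646*t^3 + 143958957943568*t^4 + 190559246144999*t^5)^{7} mod (236457080767681,f) = 65966317286257 + 149185688438053*t + 86477818057533*t^2 + 50435584682261*t^3 + 47454302368440*t^4 + 75972941719373*t^5.

65966317286257 + 149185688438053*t + 86477818057533*t^2 + 50435584682261*t^3 + 47454302368440*t^4 + 75972941719373*t^5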